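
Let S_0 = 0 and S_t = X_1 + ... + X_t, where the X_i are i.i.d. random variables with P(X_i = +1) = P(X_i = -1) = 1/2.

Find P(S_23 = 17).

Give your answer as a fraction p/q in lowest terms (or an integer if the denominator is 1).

Answer: 1771/8388608

Derivation:
To reach position 17 after 23 steps: need 20 steps of +1 and 3 of -1.
Favorable paths: C(23,20) = 1771
Total paths: 2^23 = 8388608
P = 1771/8388608 = 1771/8388608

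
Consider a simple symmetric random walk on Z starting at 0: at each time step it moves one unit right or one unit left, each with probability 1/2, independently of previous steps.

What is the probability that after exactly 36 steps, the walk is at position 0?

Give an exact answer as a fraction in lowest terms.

Answer: 2268783825/17179869184

Derivation:
To return to 0 after 36 steps: need exactly 18 steps of +1 and 18 of -1.
Favorable paths: C(36,18) = 9075135300
Total paths: 2^36 = 68719476736
P = 9075135300/68719476736 = 2268783825/17179869184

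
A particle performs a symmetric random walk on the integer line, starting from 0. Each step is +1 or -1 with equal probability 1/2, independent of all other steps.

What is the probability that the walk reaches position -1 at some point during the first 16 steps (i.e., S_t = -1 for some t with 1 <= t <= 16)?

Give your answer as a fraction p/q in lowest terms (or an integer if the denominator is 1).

Answer: 26333/32768

Derivation:
Count via complement. Let g(t,s) = #length-t paths at position s with S_1..S_t all ≠ -1.
g(t,s) = g(t-1,s-1) + g(t-1,s+1) for s ≠ -1; g(t,-1) = 0.
t=0: g(0,0)=1
t=1: g(1,1)=1
t=2: g(2,0)=1 g(2,2)=1
t=3: g(3,1)=2 g(3,3)=1
t=4: g(4,0)=2 g(4,2)=3 g(4,4)=1
t=5: g(5,1)=5 g(5,3)=4 g(5,5)=1
t=6: g(6,0)=5 g(6,2)=9 g(6,4)=5 g(6,6)=1
t=7: g(7,1)=14 g(7,3)=14 g(7,5)=6 g(7,7)=1
t=8: g(8,0)=14 g(8,2)=28 g(8,4)=20 g(8,6)=7 g(8,8)=1
t=9: g(9,1)=42 g(9,3)=48 g(9,5)=27 g(9,7)=8 g(9,9)=1
t=10: g(10,0)=42 g(10,2)=90 g(10,4)=75 g(10,6)=35 g(10,8)=9 g(10,10)=1
t=11: g(11,1)=132 g(11,3)=165 g(11,5)=110 g(11,7)=44 g(11,9)=10 g(11,11)=1
t=12: g(12,0)=132 g(12,2)=297 g(12,4)=275 g(12,6)=154 g(12,8)=54 g(12,10)=11 g(12,12)=1
t=13: g(13,1)=429 g(13,3)=572 g(13,5)=429 g(13,7)=208 g(13,9)=65 g(13,11)=12 g(13,13)=1
t=14: g(14,0)=429 g(14,2)=1001 g(14,4)=1001 g(14,6)=637 g(14,8)=273 g(14,10)=77 g(14,12)=13 g(14,14)=1
t=15: g(15,1)=1430 g(15,3)=2002 g(15,5)=1638 g(15,7)=910 g(15,9)=350 g(15,11)=90 g(15,13)=14 g(15,15)=1
t=16: g(16,0)=1430 g(16,2)=3432 g(16,4)=3640 g(16,6)=2548 g(16,8)=1260 g(16,10)=440 g(16,12)=104 g(16,14)=15 g(16,16)=1
Paths never hitting -1: Σ_s g(16,s) = 12870
Paths hitting -1: 2^16 - 12870 = 52666
P = 52666/65536 = 26333/32768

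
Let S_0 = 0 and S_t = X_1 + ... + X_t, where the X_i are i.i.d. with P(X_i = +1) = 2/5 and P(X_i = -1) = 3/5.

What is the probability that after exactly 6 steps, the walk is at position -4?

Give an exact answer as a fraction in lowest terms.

Answer: 2916/15625

Derivation:
To reach position -4 after 6 steps: need 1 step of +1 and 5 steps of -1.
Number of such sequences: C(6,1) = 6
Each has probability (2/5)^1 · (3/5)^5 = 486/15625
P = 6 · 486/15625 = 2916/15625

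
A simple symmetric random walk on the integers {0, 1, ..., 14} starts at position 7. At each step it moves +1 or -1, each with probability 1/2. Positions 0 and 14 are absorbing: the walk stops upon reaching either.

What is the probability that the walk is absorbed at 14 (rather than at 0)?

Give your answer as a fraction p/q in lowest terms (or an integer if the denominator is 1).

Symmetric walk (p = 1/2): the harmonic-function argument gives P(hit 14 before 0 | start at 7) = a/N.
P = 7/14 = 1/2

Answer: 1/2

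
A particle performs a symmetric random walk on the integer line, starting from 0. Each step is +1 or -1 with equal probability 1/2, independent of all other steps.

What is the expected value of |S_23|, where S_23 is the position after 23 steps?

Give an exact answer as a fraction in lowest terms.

Answer: 2028117/524288

Derivation:
S_23 takes values m ≡ 1 (mod 2) with |m| ≤ 23; P(S_23=m) = C(23,(23+m)/2)/2^23.
Total paths: 2^23 = 8388608
Distribution: P(S=-23)=1/8388608, P(S=-21)=23/8388608, P(S=-19)=253/8388608, P(S=-17)=1771/8388608, P(S=-15)=8855/8388608, P(S=-13)=33649/8388608, P(S=-11)=100947/8388608, P(S=-9)=245157/8388608, P(S=-7)=490314/8388608, P(S=-5)=817190/8388608, P(S=-3)=1144066/8388608, P(S=-1)=1352078/8388608, P(S=1)=1352078/8388608, P(S=3)=1144066/8388608, P(S=5)=817190/8388608, P(S=7)=490314/8388608, P(S=9)=245157/8388608, P(S=11)=100947/8388608, P(S=13)=33649/8388608, P(S=15)=8855/8388608, P(S=17)=1771/8388608, P(S=19)=253/8388608, P(S=21)=23/8388608, P(S=23)=1/8388608
E[|S_23|] = Σ_m |m|·P(S_23=m) = 32449872/8388608 = 2028117/524288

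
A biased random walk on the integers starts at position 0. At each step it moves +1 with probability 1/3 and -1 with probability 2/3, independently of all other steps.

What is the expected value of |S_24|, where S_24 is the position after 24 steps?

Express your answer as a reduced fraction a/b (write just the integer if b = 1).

S_24 takes values m ≡ 0 (mod 2) with |m| ≤ 24; P(S_24=m) = C(24,(24+m)/2) · (1/3)^((24+m)/2) · (2/3)^((24-m)/2).
Distribution: P(S=-24)=16777216/282429536481, P(S=-22)=67108864/94143178827, P(S=-20)=385875968/94143178827, P(S=-18)=4244635648/282429536481, P(S=-16)=3714056192/94143178827, P(S=-14)=7428112384/94143178827, P(S=-12)=35283533824/282429536481, P(S=-10)=5040504832/31381059609, P(S=-8)=5355536384/31381059609, P(S=-6)=42844291072/282429536481, P(S=-4)=10711072768/94143178827, P(S=-2)=6816137216/94143178827, P(S=0)=11076222976/282429536481, P(S=2)=1704034304/94143178827, P(S=4)=669442048/94143178827, P(S=6)=669442048/282429536481, P(S=8)=20920064/31381059609, P(S=10)=4922368/31381059609, P(S=12)=8614144/282429536481, P(S=14)=453376/94143178827, P(S=16)=56672/94143178827, P(S=18)=16192/282429536481, P(S=20)=368/94143178827, P(S=22)=16/94143178827, P(S=24)=1/282429536481
E[|S_24|] = Σ_m |m|·P(S_24=m) = 769378008488/94143178827

Answer: 769378008488/94143178827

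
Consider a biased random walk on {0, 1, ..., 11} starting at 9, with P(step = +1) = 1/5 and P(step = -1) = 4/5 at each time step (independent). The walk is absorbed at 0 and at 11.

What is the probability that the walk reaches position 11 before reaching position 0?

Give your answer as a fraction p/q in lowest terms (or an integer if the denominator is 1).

Biased walk: p = 1/5, q = 4/5, r = q/p = 4
Gambler's ruin: P(hit 11 before 0 | start at 9) = (1 - r^a)/(1 - r^N)
r^9 = 262144; r^11 = 4194304
P = (1 - 262144) / (1 - 4194304) = -262143 / -4194303 = 87381/1398101

Answer: 87381/1398101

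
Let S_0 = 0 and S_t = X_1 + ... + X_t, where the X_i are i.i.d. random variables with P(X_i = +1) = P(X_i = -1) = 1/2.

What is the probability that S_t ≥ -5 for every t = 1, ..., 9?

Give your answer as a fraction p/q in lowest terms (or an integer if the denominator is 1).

Let f(t,s) = #length-t paths at position s with S_1..S_t all ≥ -5.
f(t,s) = f(t-1,s-1) + f(t-1,s+1) for s ≥ -5; f(t,s) = 0 for s < -5.
t=0: f(0,0)=1
t=1: f(1,-1)=1 f(1,1)=1
t=2: f(2,-2)=1 f(2,0)=2 f(2,2)=1
t=3: f(3,-3)=1 f(3,-1)=3 f(3,1)=3 f(3,3)=1
t=4: f(4,-4)=1 f(4,-2)=4 f(4,0)=6 f(4,2)=4 f(4,4)=1
t=5: f(5,-5)=1 f(5,-3)=5 f(5,-1)=10 f(5,1)=10 f(5,3)=5 f(5,5)=1
t=6: f(6,-4)=6 f(6,-2)=15 f(6,0)=20 f(6,2)=15 f(6,4)=6 f(6,6)=1
t=7: f(7,-5)=6 f(7,-3)=21 f(7,-1)=35 f(7,1)=35 f(7,3)=21 f(7,5)=7 f(7,7)=1
t=8: f(8,-4)=27 f(8,-2)=56 f(8,0)=70 f(8,2)=56 f(8,4)=28 f(8,6)=8 f(8,8)=1
t=9: f(9,-5)=27 f(9,-3)=83 f(9,-1)=126 f(9,1)=126 f(9,3)=84 f(9,5)=36 f(9,7)=9 f(9,9)=1
Σ_s f(9,s) = 492
P = 492/512 = 123/128

Answer: 123/128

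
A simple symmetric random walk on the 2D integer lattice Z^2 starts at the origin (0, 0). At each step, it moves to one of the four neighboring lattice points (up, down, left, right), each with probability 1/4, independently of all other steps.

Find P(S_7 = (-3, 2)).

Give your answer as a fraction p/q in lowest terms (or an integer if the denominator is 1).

Let h be the number of horizontal steps (so 7-h are vertical). To end at (-3,2) need (h-3)/2 right-steps and ((7-h)+2)/2 up-steps.
Sum over h with 3 ≤ h ≤ 5, h ≡ 1 (mod 2), 7-h ≡ 0 (mod 2):
h=3: C(7,3)·C(3,0)·C(4,3) = 35·1·4 = 140
h=5: C(7,5)·C(5,1)·C(2,2) = 21·5·1 = 105
Total favorable: 245
Total paths: 4^7 = 16384
P = 245/16384 = 245/16384

Answer: 245/16384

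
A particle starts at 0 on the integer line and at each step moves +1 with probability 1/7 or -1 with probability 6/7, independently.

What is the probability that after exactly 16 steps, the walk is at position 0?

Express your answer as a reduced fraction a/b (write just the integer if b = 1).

Answer: 21616657920/33232930569601

Derivation:
To be at 0 after 16 steps: need exactly 8 steps of +1 and 8 of -1.
Number of such sequences: C(16,8) = 12870
Each has probability (1/7)^8 · (6/7)^8 = 1679616/33232930569601
P = 12870 · 1679616/33232930569601 = 21616657920/33232930569601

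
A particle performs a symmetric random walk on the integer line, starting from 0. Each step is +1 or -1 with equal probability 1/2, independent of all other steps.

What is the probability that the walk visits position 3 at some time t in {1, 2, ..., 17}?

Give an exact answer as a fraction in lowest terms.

Count via complement. Let g(t,s) = #length-t paths at position s with S_1..S_t all ≠ 3.
g(t,s) = g(t-1,s-1) + g(t-1,s+1) for s ≠ 3; g(t,3) = 0.
t=0: g(0,0)=1
t=1: g(1,-1)=1 g(1,1)=1
t=2: g(2,-2)=1 g(2,0)=2 g(2,2)=1
t=3: g(3,-3)=1 g(3,-1)=3 g(3,1)=3
t=4: g(4,-4)=1 g(4,-2)=4 g(4,0)=6 g(4,2)=3
t=5: g(5,-5)=1 g(5,-3)=5 g(5,-1)=10 g(5,1)=9
t=6: g(6,-6)=1 g(6,-4)=6 g(6,-2)=15 g(6,0)=19 g(6,2)=9
t=7: g(7,-7)=1 g(7,-5)=7 g(7,-3)=21 g(7,-1)=34 g(7,1)=28
t=8: g(8,-8)=1 g(8,-6)=8 g(8,-4)=28 g(8,-2)=55 g(8,0)=62 g(8,2)=28
t=9: g(9,-9)=1 g(9,-7)=9 g(9,-5)=36 g(9,-3)=83 g(9,-1)=117 g(9,1)=90
t=10: g(10,-10)=1 g(10,-8)=10 g(10,-6)=45 g(10,-4)=119 g(10,-2)=200 g(10,0)=207 g(10,2)=90
t=11: g(11,-11)=1 g(11,-9)=11 g(11,-7)=55 g(11,-5)=164 g(11,-3)=319 g(11,-1)=407 g(11,1)=297
t=12: g(12,-12)=1 g(12,-10)=12 g(12,-8)=66 g(12,-6)=219 g(12,-4)=483 g(12,-2)=726 g(12,0)=704 g(12,2)=297
t=13: g(13,-13)=1 g(13,-11)=13 g(13,-9)=78 g(13,-7)=285 g(13,-5)=702 g(13,-3)=1209 g(13,-1)=1430 g(13,1)=1001
t=14: g(14,-14)=1 g(14,-12)=14 g(14,-10)=91 g(14,-8)=363 g(14,-6)=987 g(14,-4)=1911 g(14,-2)=2639 g(14,0)=2431 g(14,2)=1001
t=15: g(15,-15)=1 g(15,-13)=15 g(15,-11)=105 g(15,-9)=454 g(15,-7)=1350 g(15,-5)=2898 g(15,-3)=4550 g(15,-1)=5070 g(15,1)=3432
t=16: g(16,-16)=1 g(16,-14)=16 g(16,-12)=120 g(16,-10)=559 g(16,-8)=1804 g(16,-6)=4248 g(16,-4)=7448 g(16,-2)=9620 g(16,0)=8502 g(16,2)=3432
t=17: g(17,-17)=1 g(17,-15)=17 g(17,-13)=136 g(17,-11)=679 g(17,-9)=2363 g(17,-7)=6052 g(17,-5)=11696 g(17,-3)=17068 g(17,-1)=18122 g(17,1)=11934
Paths never hitting 3: Σ_s g(17,s) = 68068
Paths hitting 3: 2^17 - 68068 = 63004
P = 63004/131072 = 15751/32768

Answer: 15751/32768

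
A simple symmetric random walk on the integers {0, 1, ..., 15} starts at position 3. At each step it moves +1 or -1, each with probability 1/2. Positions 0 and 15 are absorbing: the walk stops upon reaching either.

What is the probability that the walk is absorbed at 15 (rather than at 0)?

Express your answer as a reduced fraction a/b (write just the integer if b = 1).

Answer: 1/5

Derivation:
Symmetric walk (p = 1/2): the harmonic-function argument gives P(hit 15 before 0 | start at 3) = a/N.
P = 3/15 = 1/5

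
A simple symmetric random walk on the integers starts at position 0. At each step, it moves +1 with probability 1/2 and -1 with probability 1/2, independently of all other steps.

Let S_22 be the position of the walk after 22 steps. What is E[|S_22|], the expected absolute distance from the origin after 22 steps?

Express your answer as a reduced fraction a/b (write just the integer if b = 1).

Answer: 969969/262144

Derivation:
S_22 takes values m ≡ 0 (mod 2) with |m| ≤ 22; P(S_22=m) = C(22,(22+m)/2)/2^22.
Total paths: 2^22 = 4194304
Distribution: P(S=-22)=1/4194304, P(S=-20)=22/4194304, P(S=-18)=231/4194304, P(S=-16)=1540/4194304, P(S=-14)=7315/4194304, P(S=-12)=26334/4194304, P(S=-10)=74613/4194304, P(S=-8)=170544/4194304, P(S=-6)=319770/4194304, P(S=-4)=497420/4194304, P(S=-2)=646646/4194304, P(S=0)=705432/4194304, P(S=2)=646646/4194304, P(S=4)=497420/4194304, P(S=6)=319770/4194304, P(S=8)=170544/4194304, P(S=10)=74613/4194304, P(S=12)=26334/4194304, P(S=14)=7315/4194304, P(S=16)=1540/4194304, P(S=18)=231/4194304, P(S=20)=22/4194304, P(S=22)=1/4194304
E[|S_22|] = Σ_m |m|·P(S_22=m) = 15519504/4194304 = 969969/262144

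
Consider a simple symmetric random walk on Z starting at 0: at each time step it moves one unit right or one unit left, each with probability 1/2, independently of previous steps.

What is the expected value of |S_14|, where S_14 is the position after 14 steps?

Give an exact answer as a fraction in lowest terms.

Answer: 3003/1024

Derivation:
S_14 takes values m ≡ 0 (mod 2) with |m| ≤ 14; P(S_14=m) = C(14,(14+m)/2)/2^14.
Total paths: 2^14 = 16384
Distribution: P(S=-14)=1/16384, P(S=-12)=14/16384, P(S=-10)=91/16384, P(S=-8)=364/16384, P(S=-6)=1001/16384, P(S=-4)=2002/16384, P(S=-2)=3003/16384, P(S=0)=3432/16384, P(S=2)=3003/16384, P(S=4)=2002/16384, P(S=6)=1001/16384, P(S=8)=364/16384, P(S=10)=91/16384, P(S=12)=14/16384, P(S=14)=1/16384
E[|S_14|] = Σ_m |m|·P(S_14=m) = 48048/16384 = 3003/1024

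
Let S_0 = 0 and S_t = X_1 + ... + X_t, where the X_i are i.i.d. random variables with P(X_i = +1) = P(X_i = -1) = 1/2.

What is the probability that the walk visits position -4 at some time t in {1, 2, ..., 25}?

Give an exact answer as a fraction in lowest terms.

Count via complement. Let g(t,s) = #length-t paths at position s with S_1..S_t all ≠ -4.
g(t,s) = g(t-1,s-1) + g(t-1,s+1) for s ≠ -4; g(t,-4) = 0.
t=0: g(0,0)=1
t=1: g(1,-1)=1 g(1,1)=1
t=2: g(2,-2)=1 g(2,0)=2 g(2,2)=1
t=3: g(3,-3)=1 g(3,-1)=3 g(3,1)=3 g(3,3)=1
t=4: g(4,-2)=4 g(4,0)=6 g(4,2)=4 g(4,4)=1
t=5: g(5,-3)=4 g(5,-1)=10 g(5,1)=10 g(5,3)=5 g(5,5)=1
t=6: g(6,-2)=14 g(6,0)=20 g(6,2)=15 g(6,4)=6 g(6,6)=1
t=7: g(7,-3)=14 g(7,-1)=34 g(7,1)=35 g(7,3)=21 g(7,5)=7 g(7,7)=1
t=8: g(8,-2)=48 g(8,0)=69 g(8,2)=56 g(8,4)=28 g(8,6)=8 g(8,8)=1
t=9: g(9,-3)=48 g(9,-1)=117 g(9,1)=125 g(9,3)=84 g(9,5)=36 g(9,7)=9 g(9,9)=1
t=10: g(10,-2)=165 g(10,0)=242 g(10,2)=209 g(10,4)=120 g(10,6)=45 g(10,8)=10 g(10,10)=1
t=11: g(11,-3)=165 g(11,-1)=407 g(11,1)=451 g(11,3)=329 g(11,5)=165 g(11,7)=55 g(11,9)=11 g(11,11)=1
t=12: g(12,-2)=572 g(12,0)=858 g(12,2)=780 g(12,4)=494 g(12,6)=220 g(12,8)=66 g(12,10)=12 g(12,12)=1
t=13: g(13,-3)=572 g(13,-1)=1430 g(13,1)=1638 g(13,3)=1274 g(13,5)=714 g(13,7)=286 g(13,9)=78 g(13,11)=13 g(13,13)=1
t=14: g(14,-2)=2002 g(14,0)=3068 g(14,2)=2912 g(14,4)=1988 g(14,6)=1000 g(14,8)=364 g(14,10)=91 g(14,12)=14 g(14,14)=1
t=15: g(15,-3)=2002 g(15,-1)=5070 g(15,1)=5980 g(15,3)=4900 g(15,5)=2988 g(15,7)=1364 g(15,9)=455 g(15,11)=105 g(15,13)=15 g(15,15)=1
t=16: g(16,-2)=7072 g(16,0)=11050 g(16,2)=10880 g(16,4)=7888 g(16,6)=4352 g(16,8)=1819 g(16,10)=560 g(16,12)=120 g(16,14)=16 g(16,16)=1
t=17: g(17,-3)=7072 g(17,-1)=18122 g(17,1)=21930 g(17,3)=18768 g(17,5)=12240 g(17,7)=6171 g(17,9)=2379 g(17,11)=680 g(17,13)=136 g(17,15)=17 g(17,17)=1
t=18: g(18,-2)=25194 g(18,0)=40052 g(18,2)=40698 g(18,4)=31008 g(18,6)=18411 g(18,8)=8550 g(18,10)=3059 g(18,12)=816 g(18,14)=153 g(18,16)=18 g(18,18)=1
t=19: g(19,-3)=25194 g(19,-1)=65246 g(19,1)=80750 g(19,3)=71706 g(19,5)=49419 g(19,7)=26961 g(19,9)=11609 g(19,11)=3875 g(19,13)=969 g(19,15)=171 g(19,17)=19 g(19,19)=1
t=20: g(20,-2)=90440 g(20,0)=145996 g(20,2)=152456 g(20,4)=121125 g(20,6)=76380 g(20,8)=38570 g(20,10)=15484 g(20,12)=4844 g(20,14)=1140 g(20,16)=190 g(20,18)=20 g(20,20)=1
t=21: g(21,-3)=90440 g(21,-1)=236436 g(21,1)=298452 g(21,3)=273581 g(21,5)=197505 g(21,7)=114950 g(21,9)=54054 g(21,11)=20328 g(21,13)=5984 g(21,15)=1330 g(21,17)=210 g(21,19)=21 g(21,21)=1
t=22: g(22,-2)=326876 g(22,0)=534888 g(22,2)=572033 g(22,4)=471086 g(22,6)=312455 g(22,8)=169004 g(22,10)=74382 g(22,12)=26312 g(22,14)=7314 g(22,16)=1540 g(22,18)=231 g(22,20)=22 g(22,22)=1
t=23: g(23,-3)=326876 g(23,-1)=861764 g(23,1)=1106921 g(23,3)=1043119 g(23,5)=783541 g(23,7)=481459 g(23,9)=243386 g(23,11)=100694 g(23,13)=33626 g(23,15)=8854 g(23,17)=1771 g(23,19)=253 g(23,21)=23 g(23,23)=1
t=24: g(24,-2)=1188640 g(24,0)=1968685 g(24,2)=2150040 g(24,4)=1826660 g(24,6)=1265000 g(24,8)=724845 g(24,10)=344080 g(24,12)=134320 g(24,14)=42480 g(24,16)=10625 g(24,18)=2024 g(24,20)=276 g(24,22)=24 g(24,24)=1
t=25: g(25,-3)=1188640 g(25,-1)=3157325 g(25,1)=4118725 g(25,3)=3976700 g(25,5)=3091660 g(25,7)=1989845 g(25,9)=1068925 g(25,11)=478400 g(25,13)=176800 g(25,15)=53105 g(25,17)=12649 g(25,19)=2300 g(25,21)=300 g(25,23)=25 g(25,25)=1
Paths never hitting -4: Σ_s g(25,s) = 19315400
Paths hitting -4: 2^25 - 19315400 = 14239032
P = 14239032/33554432 = 1779879/4194304

Answer: 1779879/4194304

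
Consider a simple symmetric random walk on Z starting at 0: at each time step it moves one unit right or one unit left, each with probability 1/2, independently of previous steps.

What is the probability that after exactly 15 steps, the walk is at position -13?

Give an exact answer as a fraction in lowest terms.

To reach position -13 after 15 steps: need 1 step of +1 and 14 of -1.
Favorable paths: C(15,1) = 15
Total paths: 2^15 = 32768
P = 15/32768 = 15/32768

Answer: 15/32768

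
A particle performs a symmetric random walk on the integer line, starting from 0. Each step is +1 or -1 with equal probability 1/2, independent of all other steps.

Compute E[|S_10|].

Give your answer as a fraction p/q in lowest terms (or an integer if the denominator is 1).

Answer: 315/128

Derivation:
S_10 takes values m ≡ 0 (mod 2) with |m| ≤ 10; P(S_10=m) = C(10,(10+m)/2)/2^10.
Total paths: 2^10 = 1024
Distribution: P(S=-10)=1/1024, P(S=-8)=10/1024, P(S=-6)=45/1024, P(S=-4)=120/1024, P(S=-2)=210/1024, P(S=0)=252/1024, P(S=2)=210/1024, P(S=4)=120/1024, P(S=6)=45/1024, P(S=8)=10/1024, P(S=10)=1/1024
E[|S_10|] = Σ_m |m|·P(S_10=m) = 2520/1024 = 315/128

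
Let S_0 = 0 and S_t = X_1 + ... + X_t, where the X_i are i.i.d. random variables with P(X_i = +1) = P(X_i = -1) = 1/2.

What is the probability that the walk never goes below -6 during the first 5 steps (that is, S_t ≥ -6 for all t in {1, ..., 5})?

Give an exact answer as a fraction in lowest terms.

Let f(t,s) = #length-t paths at position s with S_1..S_t all ≥ -6.
f(t,s) = f(t-1,s-1) + f(t-1,s+1) for s ≥ -6; f(t,s) = 0 for s < -6.
t=0: f(0,0)=1
t=1: f(1,-1)=1 f(1,1)=1
t=2: f(2,-2)=1 f(2,0)=2 f(2,2)=1
t=3: f(3,-3)=1 f(3,-1)=3 f(3,1)=3 f(3,3)=1
t=4: f(4,-4)=1 f(4,-2)=4 f(4,0)=6 f(4,2)=4 f(4,4)=1
t=5: f(5,-5)=1 f(5,-3)=5 f(5,-1)=10 f(5,1)=10 f(5,3)=5 f(5,5)=1
Σ_s f(5,s) = 32
P = 32/32 = 1

Answer: 1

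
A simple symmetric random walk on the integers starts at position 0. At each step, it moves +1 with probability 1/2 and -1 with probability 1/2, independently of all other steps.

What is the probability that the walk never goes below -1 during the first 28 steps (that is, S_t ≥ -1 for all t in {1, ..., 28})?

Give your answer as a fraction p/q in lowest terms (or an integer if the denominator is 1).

Let f(t,s) = #length-t paths at position s with S_1..S_t all ≥ -1.
f(t,s) = f(t-1,s-1) + f(t-1,s+1) for s ≥ -1; f(t,s) = 0 for s < -1.
t=0: f(0,0)=1
t=1: f(1,-1)=1 f(1,1)=1
t=2: f(2,0)=2 f(2,2)=1
t=3: f(3,-1)=2 f(3,1)=3 f(3,3)=1
t=4: f(4,0)=5 f(4,2)=4 f(4,4)=1
t=5: f(5,-1)=5 f(5,1)=9 f(5,3)=5 f(5,5)=1
t=6: f(6,0)=14 f(6,2)=14 f(6,4)=6 f(6,6)=1
t=7: f(7,-1)=14 f(7,1)=28 f(7,3)=20 f(7,5)=7 f(7,7)=1
t=8: f(8,0)=42 f(8,2)=48 f(8,4)=27 f(8,6)=8 f(8,8)=1
t=9: f(9,-1)=42 f(9,1)=90 f(9,3)=75 f(9,5)=35 f(9,7)=9 f(9,9)=1
t=10: f(10,0)=132 f(10,2)=165 f(10,4)=110 f(10,6)=44 f(10,8)=10 f(10,10)=1
t=11: f(11,-1)=132 f(11,1)=297 f(11,3)=275 f(11,5)=154 f(11,7)=54 f(11,9)=11 f(11,11)=1
t=12: f(12,0)=429 f(12,2)=572 f(12,4)=429 f(12,6)=208 f(12,8)=65 f(12,10)=12 f(12,12)=1
t=13: f(13,-1)=429 f(13,1)=1001 f(13,3)=1001 f(13,5)=637 f(13,7)=273 f(13,9)=77 f(13,11)=13 f(13,13)=1
t=14: f(14,0)=1430 f(14,2)=2002 f(14,4)=1638 f(14,6)=910 f(14,8)=350 f(14,10)=90 f(14,12)=14 f(14,14)=1
t=15: f(15,-1)=1430 f(15,1)=3432 f(15,3)=3640 f(15,5)=2548 f(15,7)=1260 f(15,9)=440 f(15,11)=104 f(15,13)=15 f(15,15)=1
t=16: f(16,0)=4862 f(16,2)=7072 f(16,4)=6188 f(16,6)=3808 f(16,8)=1700 f(16,10)=544 f(16,12)=119 f(16,14)=16 f(16,16)=1
t=17: f(17,-1)=4862 f(17,1)=11934 f(17,3)=13260 f(17,5)=9996 f(17,7)=5508 f(17,9)=2244 f(17,11)=663 f(17,13)=135 f(17,15)=17 f(17,17)=1
t=18: f(18,0)=16796 f(18,2)=25194 f(18,4)=23256 f(18,6)=15504 f(18,8)=7752 f(18,10)=2907 f(18,12)=798 f(18,14)=152 f(18,16)=18 f(18,18)=1
t=19: f(19,-1)=16796 f(19,1)=41990 f(19,3)=48450 f(19,5)=38760 f(19,7)=23256 f(19,9)=10659 f(19,11)=3705 f(19,13)=950 f(19,15)=170 f(19,17)=19 f(19,19)=1
t=20: f(20,0)=58786 f(20,2)=90440 f(20,4)=87210 f(20,6)=62016 f(20,8)=33915 f(20,10)=14364 f(20,12)=4655 f(20,14)=1120 f(20,16)=189 f(20,18)=20 f(20,20)=1
t=21: f(21,-1)=58786 f(21,1)=149226 f(21,3)=177650 f(21,5)=149226 f(21,7)=95931 f(21,9)=48279 f(21,11)=19019 f(21,13)=5775 f(21,15)=1309 f(21,17)=209 f(21,19)=21 f(21,21)=1
t=22: f(22,0)=208012 f(22,2)=326876 f(22,4)=326876 f(22,6)=245157 f(22,8)=144210 f(22,10)=67298 f(22,12)=24794 f(22,14)=7084 f(22,16)=1518 f(22,18)=230 f(22,20)=22 f(22,22)=1
t=23: f(23,-1)=208012 f(23,1)=534888 f(23,3)=653752 f(23,5)=572033 f(23,7)=389367 f(23,9)=211508 f(23,11)=92092 f(23,13)=31878 f(23,15)=8602 f(23,17)=1748 f(23,19)=252 f(23,21)=23 f(23,23)=1
t=24: f(24,0)=742900 f(24,2)=1188640 f(24,4)=1225785 f(24,6)=961400 f(24,8)=600875 f(24,10)=303600 f(24,12)=123970 f(24,14)=40480 f(24,16)=10350 f(24,18)=2000 f(24,20)=275 f(24,22)=24 f(24,24)=1
t=25: f(25,-1)=742900 f(25,1)=1931540 f(25,3)=2414425 f(25,5)=2187185 f(25,7)=1562275 f(25,9)=904475 f(25,11)=427570 f(25,13)=164450 f(25,15)=50830 f(25,17)=12350 f(25,19)=2275 f(25,21)=299 f(25,23)=25 f(25,25)=1
t=26: f(26,0)=2674440 f(26,2)=4345965 f(26,4)=4601610 f(26,6)=3749460 f(26,8)=2466750 f(26,10)=1332045 f(26,12)=592020 f(26,14)=215280 f(26,16)=63180 f(26,18)=14625 f(26,20)=2574 f(26,22)=324 f(26,24)=26 f(26,26)=1
t=27: f(27,-1)=2674440 f(27,1)=7020405 f(27,3)=8947575 f(27,5)=8351070 f(27,7)=6216210 f(27,9)=3798795 f(27,11)=1924065 f(27,13)=807300 f(27,15)=278460 f(27,17)=77805 f(27,19)=17199 f(27,21)=2898 f(27,23)=350 f(27,25)=27 f(27,27)=1
t=28: f(28,0)=9694845 f(28,2)=15967980 f(28,4)=17298645 f(28,6)=14567280 f(28,8)=10015005 f(28,10)=5722860 f(28,12)=2731365 f(28,14)=1085760 f(28,16)=356265 f(28,18)=95004 f(28,20)=20097 f(28,22)=3248 f(28,24)=377 f(28,26)=28 f(28,28)=1
Σ_s f(28,s) = 77558760
P = 77558760/268435456 = 9694845/33554432

Answer: 9694845/33554432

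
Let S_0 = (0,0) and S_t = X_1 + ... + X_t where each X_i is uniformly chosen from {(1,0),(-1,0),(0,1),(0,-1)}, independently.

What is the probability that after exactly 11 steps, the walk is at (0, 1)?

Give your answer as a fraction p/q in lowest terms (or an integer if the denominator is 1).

Let h be the number of horizontal steps (so 11-h are vertical). To end at (0,1) need (h+0)/2 right-steps and ((11-h)+1)/2 up-steps.
Sum over h with 0 ≤ h ≤ 10, h ≡ 0 (mod 2), 11-h ≡ 1 (mod 2):
h=0: C(11,0)·C(0,0)·C(11,6) = 1·1·462 = 462
h=2: C(11,2)·C(2,1)·C(9,5) = 55·2·126 = 13860
h=4: C(11,4)·C(4,2)·C(7,4) = 330·6·35 = 69300
h=6: C(11,6)·C(6,3)·C(5,3) = 462·20·10 = 92400
h=8: C(11,8)·C(8,4)·C(3,2) = 165·70·3 = 34650
h=10: C(11,10)·C(10,5)·C(1,1) = 11·252·1 = 2772
Total favorable: 213444
Total paths: 4^11 = 4194304
P = 213444/4194304 = 53361/1048576

Answer: 53361/1048576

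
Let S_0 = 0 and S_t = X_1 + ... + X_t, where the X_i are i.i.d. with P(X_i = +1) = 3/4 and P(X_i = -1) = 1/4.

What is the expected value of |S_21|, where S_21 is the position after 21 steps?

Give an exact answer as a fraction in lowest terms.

S_21 takes values m ≡ 1 (mod 2) with |m| ≤ 21; P(S_21=m) = C(21,(21+m)/2) · (3/4)^((21+m)/2) · (1/4)^((21-m)/2).
Distribution: P(S=-21)=1/4398046511104, P(S=-19)=63/4398046511104, P(S=-17)=945/2199023255552, P(S=-15)=17955/2199023255552, P(S=-13)=484785/4398046511104, P(S=-11)=4944807/4398046511104, P(S=-9)=4944807/549755813888, P(S=-7)=31788045/549755813888, P(S=-5)=667548945/2199023255552, P(S=-3)=2892712095/2199023255552, P(S=-1)=5206881771/1099511627776, P(S=1)=15620645313/1099511627776, P(S=3)=78103226565/2199023255552, P(S=5)=162214393635/2199023255552, P(S=7)=69520454415/549755813888, P(S=9)=97328636181/549755813888, P(S=11)=875957725629/4398046511104, P(S=13)=772903875555/4398046511104, P(S=15)=257634625185/2199023255552, P(S=17)=122037454035/2199023255552, P(S=19)=73222472421/4398046511104, P(S=21)=10460353203/4398046511104
E[|S_21|] = Σ_m |m|·P(S_21=m) = 2892100112013/274877906944

Answer: 2892100112013/274877906944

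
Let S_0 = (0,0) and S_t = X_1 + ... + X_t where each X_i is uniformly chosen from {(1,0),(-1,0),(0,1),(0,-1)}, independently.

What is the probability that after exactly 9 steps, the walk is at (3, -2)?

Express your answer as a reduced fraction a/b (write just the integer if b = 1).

Let h be the number of horizontal steps (so 9-h are vertical). To end at (3,-2) need (h+3)/2 right-steps and ((9-h)-2)/2 up-steps.
Sum over h with 3 ≤ h ≤ 7, h ≡ 1 (mod 2), 9-h ≡ 0 (mod 2):
h=3: C(9,3)·C(3,3)·C(6,2) = 84·1·15 = 1260
h=5: C(9,5)·C(5,4)·C(4,1) = 126·5·4 = 2520
h=7: C(9,7)·C(7,5)·C(2,0) = 36·21·1 = 756
Total favorable: 4536
Total paths: 4^9 = 262144
P = 4536/262144 = 567/32768

Answer: 567/32768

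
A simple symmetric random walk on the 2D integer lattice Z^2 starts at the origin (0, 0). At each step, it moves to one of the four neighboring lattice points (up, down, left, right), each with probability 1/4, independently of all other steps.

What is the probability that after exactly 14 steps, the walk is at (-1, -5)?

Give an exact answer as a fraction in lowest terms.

Answer: 1002001/134217728

Derivation:
Let h be the number of horizontal steps (so 14-h are vertical). To end at (-1,-5) need (h-1)/2 right-steps and ((14-h)-5)/2 up-steps.
Sum over h with 1 ≤ h ≤ 9, h ≡ 1 (mod 2), 14-h ≡ 1 (mod 2):
h=1: C(14,1)·C(1,0)·C(13,4) = 14·1·715 = 10010
h=3: C(14,3)·C(3,1)·C(11,3) = 364·3·165 = 180180
h=5: C(14,5)·C(5,2)·C(9,2) = 2002·10·36 = 720720
h=7: C(14,7)·C(7,3)·C(7,1) = 3432·35·7 = 840840
h=9: C(14,9)·C(9,4)·C(5,0) = 2002·126·1 = 252252
Total favorable: 2004002
Total paths: 4^14 = 268435456
P = 2004002/268435456 = 1002001/134217728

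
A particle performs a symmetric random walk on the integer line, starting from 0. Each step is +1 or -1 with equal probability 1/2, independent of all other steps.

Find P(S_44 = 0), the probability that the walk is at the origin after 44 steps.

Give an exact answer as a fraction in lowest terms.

Answer: 263012370465/2199023255552

Derivation:
To return to 0 after 44 steps: need exactly 22 steps of +1 and 22 of -1.
Favorable paths: C(44,22) = 2104098963720
Total paths: 2^44 = 17592186044416
P = 2104098963720/17592186044416 = 263012370465/2199023255552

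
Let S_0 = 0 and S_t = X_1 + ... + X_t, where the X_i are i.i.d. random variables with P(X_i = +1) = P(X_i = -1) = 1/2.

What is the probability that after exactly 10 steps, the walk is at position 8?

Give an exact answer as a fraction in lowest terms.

Answer: 5/512

Derivation:
To reach position 8 after 10 steps: need 9 steps of +1 and 1 of -1.
Favorable paths: C(10,9) = 10
Total paths: 2^10 = 1024
P = 10/1024 = 5/512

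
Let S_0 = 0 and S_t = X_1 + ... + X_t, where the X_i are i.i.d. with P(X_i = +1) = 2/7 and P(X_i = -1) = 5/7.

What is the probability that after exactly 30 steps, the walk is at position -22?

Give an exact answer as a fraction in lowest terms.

Answer: 93340873718261718750000/3219905755813179726837607

Derivation:
To reach position -22 after 30 steps: need 4 steps of +1 and 26 steps of -1.
Number of such sequences: C(30,4) = 27405
Each has probability (2/7)^4 · (5/7)^26 = 23841857910156250000/22539340290692258087863249
P = 27405 · 23841857910156250000/22539340290692258087863249 = 93340873718261718750000/3219905755813179726837607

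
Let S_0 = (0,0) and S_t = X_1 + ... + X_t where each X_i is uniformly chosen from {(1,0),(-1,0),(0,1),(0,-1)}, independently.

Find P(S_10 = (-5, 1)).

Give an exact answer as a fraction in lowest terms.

Answer: 675/131072

Derivation:
Let h be the number of horizontal steps (so 10-h are vertical). To end at (-5,1) need (h-5)/2 right-steps and ((10-h)+1)/2 up-steps.
Sum over h with 5 ≤ h ≤ 9, h ≡ 1 (mod 2), 10-h ≡ 1 (mod 2):
h=5: C(10,5)·C(5,0)·C(5,3) = 252·1·10 = 2520
h=7: C(10,7)·C(7,1)·C(3,2) = 120·7·3 = 2520
h=9: C(10,9)·C(9,2)·C(1,1) = 10·36·1 = 360
Total favorable: 5400
Total paths: 4^10 = 1048576
P = 5400/1048576 = 675/131072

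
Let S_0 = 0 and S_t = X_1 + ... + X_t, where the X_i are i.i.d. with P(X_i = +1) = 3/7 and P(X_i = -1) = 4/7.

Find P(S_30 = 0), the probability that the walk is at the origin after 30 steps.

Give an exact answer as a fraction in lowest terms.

Answer: 2389898977236332429967360/22539340290692258087863249

Derivation:
To be at 0 after 30 steps: need exactly 15 steps of +1 and 15 of -1.
Number of such sequences: C(30,15) = 155117520
Each has probability (3/7)^15 · (4/7)^15 = 15407021574586368/22539340290692258087863249
P = 155117520 · 15407021574586368/22539340290692258087863249 = 2389898977236332429967360/22539340290692258087863249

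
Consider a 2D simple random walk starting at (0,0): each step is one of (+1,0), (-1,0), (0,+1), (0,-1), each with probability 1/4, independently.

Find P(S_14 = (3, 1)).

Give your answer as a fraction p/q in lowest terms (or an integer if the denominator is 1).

Answer: 3006003/134217728

Derivation:
Let h be the number of horizontal steps (so 14-h are vertical). To end at (3,1) need (h+3)/2 right-steps and ((14-h)+1)/2 up-steps.
Sum over h with 3 ≤ h ≤ 13, h ≡ 1 (mod 2), 14-h ≡ 1 (mod 2):
h=3: C(14,3)·C(3,3)·C(11,6) = 364·1·462 = 168168
h=5: C(14,5)·C(5,4)·C(9,5) = 2002·5·126 = 1261260
h=7: C(14,7)·C(7,5)·C(7,4) = 3432·21·35 = 2522520
h=9: C(14,9)·C(9,6)·C(5,3) = 2002·84·10 = 1681680
h=11: C(14,11)·C(11,7)·C(3,2) = 364·330·3 = 360360
h=13: C(14,13)·C(13,8)·C(1,1) = 14·1287·1 = 18018
Total favorable: 6012006
Total paths: 4^14 = 268435456
P = 6012006/268435456 = 3006003/134217728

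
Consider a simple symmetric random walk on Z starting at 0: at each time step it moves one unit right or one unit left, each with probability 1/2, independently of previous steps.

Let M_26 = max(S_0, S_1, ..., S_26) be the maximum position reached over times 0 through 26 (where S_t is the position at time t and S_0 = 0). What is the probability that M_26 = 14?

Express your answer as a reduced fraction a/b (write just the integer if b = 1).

Let M_26 = max(S_0,...,S_26). Use the reflection principle: for j ≥ 1, #{paths with M_26 ≥ j} = #{S_26 ≥ j} + #{S_26 ≥ j+1}.
By reflection, #{M_26 ≥ 14} = #{S_26 ≥ 14} + #{S_26 ≥ 15} = 313912 + 83682 = 397594.
#{M_26 ≥ 15} = #{S_26 ≥ 15} + #{S_26 ≥ 16} = 83682 + 83682 = 167364.
#{M_26 = 14} = 397594 - 167364 = 230230.
P(M_26 = 14) = 230230/67108864 = 115115/33554432

Answer: 115115/33554432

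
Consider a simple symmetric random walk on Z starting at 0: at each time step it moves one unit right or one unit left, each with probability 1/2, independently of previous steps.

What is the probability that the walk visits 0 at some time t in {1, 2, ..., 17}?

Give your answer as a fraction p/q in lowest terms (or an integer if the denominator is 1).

Count via complement. Let g(t,s) = #length-t paths at position s with S_1..S_t all ≠ 0.
g(t,s) = g(t-1,s-1) + g(t-1,s+1) for s ≠ 0; g(t,0) = 0.
t=0: g(0,0)=1
t=1: g(1,-1)=1 g(1,1)=1
t=2: g(2,-2)=1 g(2,2)=1
t=3: g(3,-3)=1 g(3,-1)=1 g(3,1)=1 g(3,3)=1
t=4: g(4,-4)=1 g(4,-2)=2 g(4,2)=2 g(4,4)=1
t=5: g(5,-5)=1 g(5,-3)=3 g(5,-1)=2 g(5,1)=2 g(5,3)=3 g(5,5)=1
t=6: g(6,-6)=1 g(6,-4)=4 g(6,-2)=5 g(6,2)=5 g(6,4)=4 g(6,6)=1
t=7: g(7,-7)=1 g(7,-5)=5 g(7,-3)=9 g(7,-1)=5 g(7,1)=5 g(7,3)=9 g(7,5)=5 g(7,7)=1
t=8: g(8,-8)=1 g(8,-6)=6 g(8,-4)=14 g(8,-2)=14 g(8,2)=14 g(8,4)=14 g(8,6)=6 g(8,8)=1
t=9: g(9,-9)=1 g(9,-7)=7 g(9,-5)=20 g(9,-3)=28 g(9,-1)=14 g(9,1)=14 g(9,3)=28 g(9,5)=20 g(9,7)=7 g(9,9)=1
t=10: g(10,-10)=1 g(10,-8)=8 g(10,-6)=27 g(10,-4)=48 g(10,-2)=42 g(10,2)=42 g(10,4)=48 g(10,6)=27 g(10,8)=8 g(10,10)=1
t=11: g(11,-11)=1 g(11,-9)=9 g(11,-7)=35 g(11,-5)=75 g(11,-3)=90 g(11,-1)=42 g(11,1)=42 g(11,3)=90 g(11,5)=75 g(11,7)=35 g(11,9)=9 g(11,11)=1
t=12: g(12,-12)=1 g(12,-10)=10 g(12,-8)=44 g(12,-6)=110 g(12,-4)=165 g(12,-2)=132 g(12,2)=132 g(12,4)=165 g(12,6)=110 g(12,8)=44 g(12,10)=10 g(12,12)=1
t=13: g(13,-13)=1 g(13,-11)=11 g(13,-9)=54 g(13,-7)=154 g(13,-5)=275 g(13,-3)=297 g(13,-1)=132 g(13,1)=132 g(13,3)=297 g(13,5)=275 g(13,7)=154 g(13,9)=54 g(13,11)=11 g(13,13)=1
t=14: g(14,-14)=1 g(14,-12)=12 g(14,-10)=65 g(14,-8)=208 g(14,-6)=429 g(14,-4)=572 g(14,-2)=429 g(14,2)=429 g(14,4)=572 g(14,6)=429 g(14,8)=208 g(14,10)=65 g(14,12)=12 g(14,14)=1
t=15: g(15,-15)=1 g(15,-13)=13 g(15,-11)=77 g(15,-9)=273 g(15,-7)=637 g(15,-5)=1001 g(15,-3)=1001 g(15,-1)=429 g(15,1)=429 g(15,3)=1001 g(15,5)=1001 g(15,7)=637 g(15,9)=273 g(15,11)=77 g(15,13)=13 g(15,15)=1
t=16: g(16,-16)=1 g(16,-14)=14 g(16,-12)=90 g(16,-10)=350 g(16,-8)=910 g(16,-6)=1638 g(16,-4)=2002 g(16,-2)=1430 g(16,2)=1430 g(16,4)=2002 g(16,6)=1638 g(16,8)=910 g(16,10)=350 g(16,12)=90 g(16,14)=14 g(16,16)=1
t=17: g(17,-17)=1 g(17,-15)=15 g(17,-13)=104 g(17,-11)=440 g(17,-9)=1260 g(17,-7)=2548 g(17,-5)=3640 g(17,-3)=3432 g(17,-1)=1430 g(17,1)=1430 g(17,3)=3432 g(17,5)=3640 g(17,7)=2548 g(17,9)=1260 g(17,11)=440 g(17,13)=104 g(17,15)=15 g(17,17)=1
Paths never hitting 0: Σ_s g(17,s) = 25740
Paths hitting 0: 2^17 - 25740 = 105332
P = 105332/131072 = 26333/32768

Answer: 26333/32768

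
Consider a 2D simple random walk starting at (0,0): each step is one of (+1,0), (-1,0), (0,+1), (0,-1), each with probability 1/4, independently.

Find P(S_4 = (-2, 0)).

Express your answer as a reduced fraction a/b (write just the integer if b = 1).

Answer: 1/16

Derivation:
Let h be the number of horizontal steps (so 4-h are vertical). To end at (-2,0) need (h-2)/2 right-steps and ((4-h)+0)/2 up-steps.
Sum over h with 2 ≤ h ≤ 4, h ≡ 0 (mod 2), 4-h ≡ 0 (mod 2):
h=2: C(4,2)·C(2,0)·C(2,1) = 6·1·2 = 12
h=4: C(4,4)·C(4,1)·C(0,0) = 1·4·1 = 4
Total favorable: 16
Total paths: 4^4 = 256
P = 16/256 = 1/16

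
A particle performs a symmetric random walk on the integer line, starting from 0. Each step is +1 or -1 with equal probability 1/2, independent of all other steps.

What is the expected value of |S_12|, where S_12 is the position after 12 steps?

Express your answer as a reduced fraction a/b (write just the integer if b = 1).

S_12 takes values m ≡ 0 (mod 2) with |m| ≤ 12; P(S_12=m) = C(12,(12+m)/2)/2^12.
Total paths: 2^12 = 4096
Distribution: P(S=-12)=1/4096, P(S=-10)=12/4096, P(S=-8)=66/4096, P(S=-6)=220/4096, P(S=-4)=495/4096, P(S=-2)=792/4096, P(S=0)=924/4096, P(S=2)=792/4096, P(S=4)=495/4096, P(S=6)=220/4096, P(S=8)=66/4096, P(S=10)=12/4096, P(S=12)=1/4096
E[|S_12|] = Σ_m |m|·P(S_12=m) = 11088/4096 = 693/256

Answer: 693/256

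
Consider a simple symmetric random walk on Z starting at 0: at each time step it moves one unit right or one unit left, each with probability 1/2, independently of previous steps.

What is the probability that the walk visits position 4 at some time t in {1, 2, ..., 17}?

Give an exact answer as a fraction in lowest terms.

Answer: 10889/32768

Derivation:
Count via complement. Let g(t,s) = #length-t paths at position s with S_1..S_t all ≠ 4.
g(t,s) = g(t-1,s-1) + g(t-1,s+1) for s ≠ 4; g(t,4) = 0.
t=0: g(0,0)=1
t=1: g(1,-1)=1 g(1,1)=1
t=2: g(2,-2)=1 g(2,0)=2 g(2,2)=1
t=3: g(3,-3)=1 g(3,-1)=3 g(3,1)=3 g(3,3)=1
t=4: g(4,-4)=1 g(4,-2)=4 g(4,0)=6 g(4,2)=4
t=5: g(5,-5)=1 g(5,-3)=5 g(5,-1)=10 g(5,1)=10 g(5,3)=4
t=6: g(6,-6)=1 g(6,-4)=6 g(6,-2)=15 g(6,0)=20 g(6,2)=14
t=7: g(7,-7)=1 g(7,-5)=7 g(7,-3)=21 g(7,-1)=35 g(7,1)=34 g(7,3)=14
t=8: g(8,-8)=1 g(8,-6)=8 g(8,-4)=28 g(8,-2)=56 g(8,0)=69 g(8,2)=48
t=9: g(9,-9)=1 g(9,-7)=9 g(9,-5)=36 g(9,-3)=84 g(9,-1)=125 g(9,1)=117 g(9,3)=48
t=10: g(10,-10)=1 g(10,-8)=10 g(10,-6)=45 g(10,-4)=120 g(10,-2)=209 g(10,0)=242 g(10,2)=165
t=11: g(11,-11)=1 g(11,-9)=11 g(11,-7)=55 g(11,-5)=165 g(11,-3)=329 g(11,-1)=451 g(11,1)=407 g(11,3)=165
t=12: g(12,-12)=1 g(12,-10)=12 g(12,-8)=66 g(12,-6)=220 g(12,-4)=494 g(12,-2)=780 g(12,0)=858 g(12,2)=572
t=13: g(13,-13)=1 g(13,-11)=13 g(13,-9)=78 g(13,-7)=286 g(13,-5)=714 g(13,-3)=1274 g(13,-1)=1638 g(13,1)=1430 g(13,3)=572
t=14: g(14,-14)=1 g(14,-12)=14 g(14,-10)=91 g(14,-8)=364 g(14,-6)=1000 g(14,-4)=1988 g(14,-2)=2912 g(14,0)=3068 g(14,2)=2002
t=15: g(15,-15)=1 g(15,-13)=15 g(15,-11)=105 g(15,-9)=455 g(15,-7)=1364 g(15,-5)=2988 g(15,-3)=4900 g(15,-1)=5980 g(15,1)=5070 g(15,3)=2002
t=16: g(16,-16)=1 g(16,-14)=16 g(16,-12)=120 g(16,-10)=560 g(16,-8)=1819 g(16,-6)=4352 g(16,-4)=7888 g(16,-2)=10880 g(16,0)=11050 g(16,2)=7072
t=17: g(17,-17)=1 g(17,-15)=17 g(17,-13)=136 g(17,-11)=680 g(17,-9)=2379 g(17,-7)=6171 g(17,-5)=12240 g(17,-3)=18768 g(17,-1)=21930 g(17,1)=18122 g(17,3)=7072
Paths never hitting 4: Σ_s g(17,s) = 87516
Paths hitting 4: 2^17 - 87516 = 43556
P = 43556/131072 = 10889/32768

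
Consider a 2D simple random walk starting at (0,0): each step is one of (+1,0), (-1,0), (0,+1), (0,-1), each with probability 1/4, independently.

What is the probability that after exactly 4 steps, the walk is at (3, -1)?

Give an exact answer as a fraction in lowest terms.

Answer: 1/64

Derivation:
Let h be the number of horizontal steps (so 4-h are vertical). To end at (3,-1) need (h+3)/2 right-steps and ((4-h)-1)/2 up-steps.
Sum over h with 3 ≤ h ≤ 3, h ≡ 1 (mod 2), 4-h ≡ 1 (mod 2):
h=3: C(4,3)·C(3,3)·C(1,0) = 4·1·1 = 4
Total favorable: 4
Total paths: 4^4 = 256
P = 4/256 = 1/64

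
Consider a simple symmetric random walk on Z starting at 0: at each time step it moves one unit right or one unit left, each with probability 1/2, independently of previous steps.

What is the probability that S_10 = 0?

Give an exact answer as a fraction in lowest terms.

To return to 0 after 10 steps: need exactly 5 steps of +1 and 5 of -1.
Favorable paths: C(10,5) = 252
Total paths: 2^10 = 1024
P = 252/1024 = 63/256

Answer: 63/256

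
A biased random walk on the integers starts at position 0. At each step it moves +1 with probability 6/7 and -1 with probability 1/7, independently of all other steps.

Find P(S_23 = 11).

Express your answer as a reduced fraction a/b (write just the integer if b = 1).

To reach position 11 after 23 steps: need 17 steps of +1 and 6 steps of -1.
Number of such sequences: C(23,17) = 100947
Each has probability (6/7)^17 · (1/7)^6 = 16926659444736/27368747340080916343
P = 100947 · 16926659444736/27368747340080916343 = 244099355852537856/3909821048582988049

Answer: 244099355852537856/3909821048582988049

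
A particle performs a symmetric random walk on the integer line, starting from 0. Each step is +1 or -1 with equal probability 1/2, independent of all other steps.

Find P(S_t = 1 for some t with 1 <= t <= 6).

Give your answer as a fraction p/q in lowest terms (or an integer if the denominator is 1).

Count via complement. Let g(t,s) = #length-t paths at position s with S_1..S_t all ≠ 1.
g(t,s) = g(t-1,s-1) + g(t-1,s+1) for s ≠ 1; g(t,1) = 0.
t=0: g(0,0)=1
t=1: g(1,-1)=1
t=2: g(2,-2)=1 g(2,0)=1
t=3: g(3,-3)=1 g(3,-1)=2
t=4: g(4,-4)=1 g(4,-2)=3 g(4,0)=2
t=5: g(5,-5)=1 g(5,-3)=4 g(5,-1)=5
t=6: g(6,-6)=1 g(6,-4)=5 g(6,-2)=9 g(6,0)=5
Paths never hitting 1: Σ_s g(6,s) = 20
Paths hitting 1: 2^6 - 20 = 44
P = 44/64 = 11/16

Answer: 11/16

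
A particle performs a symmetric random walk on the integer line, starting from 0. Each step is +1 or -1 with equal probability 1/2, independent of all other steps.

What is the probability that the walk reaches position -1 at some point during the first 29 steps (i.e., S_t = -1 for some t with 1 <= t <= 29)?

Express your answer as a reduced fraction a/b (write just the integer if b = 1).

Count via complement. Let g(t,s) = #length-t paths at position s with S_1..S_t all ≠ -1.
g(t,s) = g(t-1,s-1) + g(t-1,s+1) for s ≠ -1; g(t,-1) = 0.
t=0: g(0,0)=1
t=1: g(1,1)=1
t=2: g(2,0)=1 g(2,2)=1
t=3: g(3,1)=2 g(3,3)=1
t=4: g(4,0)=2 g(4,2)=3 g(4,4)=1
t=5: g(5,1)=5 g(5,3)=4 g(5,5)=1
t=6: g(6,0)=5 g(6,2)=9 g(6,4)=5 g(6,6)=1
t=7: g(7,1)=14 g(7,3)=14 g(7,5)=6 g(7,7)=1
t=8: g(8,0)=14 g(8,2)=28 g(8,4)=20 g(8,6)=7 g(8,8)=1
t=9: g(9,1)=42 g(9,3)=48 g(9,5)=27 g(9,7)=8 g(9,9)=1
t=10: g(10,0)=42 g(10,2)=90 g(10,4)=75 g(10,6)=35 g(10,8)=9 g(10,10)=1
t=11: g(11,1)=132 g(11,3)=165 g(11,5)=110 g(11,7)=44 g(11,9)=10 g(11,11)=1
t=12: g(12,0)=132 g(12,2)=297 g(12,4)=275 g(12,6)=154 g(12,8)=54 g(12,10)=11 g(12,12)=1
t=13: g(13,1)=429 g(13,3)=572 g(13,5)=429 g(13,7)=208 g(13,9)=65 g(13,11)=12 g(13,13)=1
t=14: g(14,0)=429 g(14,2)=1001 g(14,4)=1001 g(14,6)=637 g(14,8)=273 g(14,10)=77 g(14,12)=13 g(14,14)=1
t=15: g(15,1)=1430 g(15,3)=2002 g(15,5)=1638 g(15,7)=910 g(15,9)=350 g(15,11)=90 g(15,13)=14 g(15,15)=1
t=16: g(16,0)=1430 g(16,2)=3432 g(16,4)=3640 g(16,6)=2548 g(16,8)=1260 g(16,10)=440 g(16,12)=104 g(16,14)=15 g(16,16)=1
t=17: g(17,1)=4862 g(17,3)=7072 g(17,5)=6188 g(17,7)=3808 g(17,9)=1700 g(17,11)=544 g(17,13)=119 g(17,15)=16 g(17,17)=1
t=18: g(18,0)=4862 g(18,2)=11934 g(18,4)=13260 g(18,6)=9996 g(18,8)=5508 g(18,10)=2244 g(18,12)=663 g(18,14)=135 g(18,16)=17 g(18,18)=1
t=19: g(19,1)=16796 g(19,3)=25194 g(19,5)=23256 g(19,7)=15504 g(19,9)=7752 g(19,11)=2907 g(19,13)=798 g(19,15)=152 g(19,17)=18 g(19,19)=1
t=20: g(20,0)=16796 g(20,2)=41990 g(20,4)=48450 g(20,6)=38760 g(20,8)=23256 g(20,10)=10659 g(20,12)=3705 g(20,14)=950 g(20,16)=170 g(20,18)=19 g(20,20)=1
t=21: g(21,1)=58786 g(21,3)=90440 g(21,5)=87210 g(21,7)=62016 g(21,9)=33915 g(21,11)=14364 g(21,13)=4655 g(21,15)=1120 g(21,17)=189 g(21,19)=20 g(21,21)=1
t=22: g(22,0)=58786 g(22,2)=149226 g(22,4)=177650 g(22,6)=149226 g(22,8)=95931 g(22,10)=48279 g(22,12)=19019 g(22,14)=5775 g(22,16)=1309 g(22,18)=209 g(22,20)=21 g(22,22)=1
t=23: g(23,1)=208012 g(23,3)=326876 g(23,5)=326876 g(23,7)=245157 g(23,9)=144210 g(23,11)=67298 g(23,13)=24794 g(23,15)=7084 g(23,17)=1518 g(23,19)=230 g(23,21)=22 g(23,23)=1
t=24: g(24,0)=208012 g(24,2)=534888 g(24,4)=653752 g(24,6)=572033 g(24,8)=389367 g(24,10)=211508 g(24,12)=92092 g(24,14)=31878 g(24,16)=8602 g(24,18)=1748 g(24,20)=252 g(24,22)=23 g(24,24)=1
t=25: g(25,1)=742900 g(25,3)=1188640 g(25,5)=1225785 g(25,7)=961400 g(25,9)=600875 g(25,11)=303600 g(25,13)=123970 g(25,15)=40480 g(25,17)=10350 g(25,19)=2000 g(25,21)=275 g(25,23)=24 g(25,25)=1
t=26: g(26,0)=742900 g(26,2)=1931540 g(26,4)=2414425 g(26,6)=2187185 g(26,8)=1562275 g(26,10)=904475 g(26,12)=427570 g(26,14)=164450 g(26,16)=50830 g(26,18)=12350 g(26,20)=2275 g(26,22)=299 g(26,24)=25 g(26,26)=1
t=27: g(27,1)=2674440 g(27,3)=4345965 g(27,5)=4601610 g(27,7)=3749460 g(27,9)=2466750 g(27,11)=1332045 g(27,13)=592020 g(27,15)=215280 g(27,17)=63180 g(27,19)=14625 g(27,21)=2574 g(27,23)=324 g(27,25)=26 g(27,27)=1
t=28: g(28,0)=2674440 g(28,2)=7020405 g(28,4)=8947575 g(28,6)=8351070 g(28,8)=6216210 g(28,10)=3798795 g(28,12)=1924065 g(28,14)=807300 g(28,16)=278460 g(28,18)=77805 g(28,20)=17199 g(28,22)=2898 g(28,24)=350 g(28,26)=27 g(28,28)=1
t=29: g(29,1)=9694845 g(29,3)=15967980 g(29,5)=17298645 g(29,7)=14567280 g(29,9)=10015005 g(29,11)=5722860 g(29,13)=2731365 g(29,15)=1085760 g(29,17)=356265 g(29,19)=95004 g(29,21)=20097 g(29,23)=3248 g(29,25)=377 g(29,27)=28 g(29,29)=1
Paths never hitting -1: Σ_s g(29,s) = 77558760
Paths hitting -1: 2^29 - 77558760 = 459312152
P = 459312152/536870912 = 57414019/67108864

Answer: 57414019/67108864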